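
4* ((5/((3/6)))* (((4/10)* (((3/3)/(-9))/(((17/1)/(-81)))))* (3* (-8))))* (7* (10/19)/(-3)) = 80640/323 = 249.66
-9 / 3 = -3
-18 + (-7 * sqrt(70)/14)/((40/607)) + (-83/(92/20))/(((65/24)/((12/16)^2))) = -607 * sqrt(70)/80-13005/598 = -85.23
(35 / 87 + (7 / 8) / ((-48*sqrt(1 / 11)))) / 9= 35 / 783-7*sqrt(11) / 3456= 0.04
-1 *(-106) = 106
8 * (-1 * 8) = -64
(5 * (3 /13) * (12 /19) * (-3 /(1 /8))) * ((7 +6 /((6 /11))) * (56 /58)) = -2177280 /7163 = -303.96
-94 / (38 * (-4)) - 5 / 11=137 / 836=0.16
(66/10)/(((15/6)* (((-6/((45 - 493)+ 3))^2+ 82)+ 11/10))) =348524/10970609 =0.03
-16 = -16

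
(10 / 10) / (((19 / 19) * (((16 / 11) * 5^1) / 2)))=11 / 40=0.28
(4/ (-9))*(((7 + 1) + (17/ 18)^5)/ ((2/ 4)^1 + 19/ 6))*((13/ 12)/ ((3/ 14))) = -1504812491/ 280600848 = -5.36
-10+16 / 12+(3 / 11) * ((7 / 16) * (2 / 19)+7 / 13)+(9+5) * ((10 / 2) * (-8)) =-3370111 / 5928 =-568.51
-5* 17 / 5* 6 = -102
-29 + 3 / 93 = -898 / 31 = -28.97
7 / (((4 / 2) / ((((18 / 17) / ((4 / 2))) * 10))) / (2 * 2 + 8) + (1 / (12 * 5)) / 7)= 6615 / 32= 206.72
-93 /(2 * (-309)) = 31 /206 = 0.15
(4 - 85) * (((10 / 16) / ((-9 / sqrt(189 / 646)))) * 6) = 18.26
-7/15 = -0.47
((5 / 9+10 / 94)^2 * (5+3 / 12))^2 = 18823840000 / 3557287449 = 5.29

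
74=74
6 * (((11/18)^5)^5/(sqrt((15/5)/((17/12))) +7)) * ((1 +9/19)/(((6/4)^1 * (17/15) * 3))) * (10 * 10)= 663625739032537797506210287375/5699602600489241150356392827682816- 94803677004648256786601469625 * sqrt(17)/16148874034719516592676446345101312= 0.00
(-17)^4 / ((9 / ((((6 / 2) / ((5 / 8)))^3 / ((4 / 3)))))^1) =96216192 / 125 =769729.54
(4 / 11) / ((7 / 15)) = 60 / 77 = 0.78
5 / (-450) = -1 / 90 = -0.01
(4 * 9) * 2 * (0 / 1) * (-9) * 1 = 0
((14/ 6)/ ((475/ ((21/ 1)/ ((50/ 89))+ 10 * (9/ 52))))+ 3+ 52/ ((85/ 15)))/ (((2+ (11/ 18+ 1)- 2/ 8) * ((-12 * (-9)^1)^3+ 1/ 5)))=61502832/ 21053727462625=0.00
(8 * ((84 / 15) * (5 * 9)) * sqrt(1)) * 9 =18144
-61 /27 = -2.26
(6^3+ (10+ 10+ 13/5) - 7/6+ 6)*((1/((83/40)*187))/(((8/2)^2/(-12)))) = -7303/15521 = -0.47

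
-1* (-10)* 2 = 20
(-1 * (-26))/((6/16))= 208/3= 69.33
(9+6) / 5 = 3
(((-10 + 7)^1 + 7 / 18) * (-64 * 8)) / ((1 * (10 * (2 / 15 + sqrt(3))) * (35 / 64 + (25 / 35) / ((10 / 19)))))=-5390336 / 1717089 + 13475840 * sqrt(3) / 572363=37.64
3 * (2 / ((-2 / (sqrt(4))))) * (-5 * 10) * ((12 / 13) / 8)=450 / 13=34.62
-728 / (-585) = 56 / 45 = 1.24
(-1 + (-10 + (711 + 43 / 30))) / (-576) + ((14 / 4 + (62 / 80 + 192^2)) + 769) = 650351069 / 17280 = 37636.06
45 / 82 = 0.55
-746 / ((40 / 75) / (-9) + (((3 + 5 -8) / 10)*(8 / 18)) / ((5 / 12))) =50355 / 4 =12588.75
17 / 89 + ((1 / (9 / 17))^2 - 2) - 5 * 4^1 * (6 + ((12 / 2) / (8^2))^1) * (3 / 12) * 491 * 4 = -59838.87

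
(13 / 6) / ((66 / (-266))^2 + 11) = 229957 / 1174008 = 0.20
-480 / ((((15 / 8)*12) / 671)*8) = -5368 / 3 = -1789.33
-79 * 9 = -711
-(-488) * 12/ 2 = 2928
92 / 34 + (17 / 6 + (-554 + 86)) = -462.46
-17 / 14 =-1.21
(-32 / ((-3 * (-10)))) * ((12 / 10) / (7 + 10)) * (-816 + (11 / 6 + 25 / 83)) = 1296976 / 21165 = 61.28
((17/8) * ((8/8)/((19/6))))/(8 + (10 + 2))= 51/1520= 0.03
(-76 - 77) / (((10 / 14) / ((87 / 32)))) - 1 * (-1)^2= -93337 / 160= -583.36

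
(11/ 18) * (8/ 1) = 44/ 9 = 4.89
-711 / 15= -237 / 5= -47.40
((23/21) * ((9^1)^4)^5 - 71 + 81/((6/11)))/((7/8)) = 745670148155491637468/49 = 15217758125622278315.67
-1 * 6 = -6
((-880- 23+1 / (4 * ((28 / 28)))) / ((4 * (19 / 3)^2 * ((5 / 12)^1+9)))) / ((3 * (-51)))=10833 / 2773924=0.00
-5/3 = -1.67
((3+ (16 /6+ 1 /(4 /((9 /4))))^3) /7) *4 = 4055651 /193536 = 20.96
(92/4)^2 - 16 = 513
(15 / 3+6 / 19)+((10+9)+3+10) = 709 / 19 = 37.32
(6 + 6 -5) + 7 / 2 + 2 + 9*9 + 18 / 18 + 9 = 207 / 2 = 103.50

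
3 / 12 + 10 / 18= 29 / 36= 0.81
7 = 7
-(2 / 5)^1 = -2 / 5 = -0.40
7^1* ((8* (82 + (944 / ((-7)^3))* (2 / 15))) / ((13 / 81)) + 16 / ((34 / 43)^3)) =449254699546 / 15647905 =28710.21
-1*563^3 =-178453547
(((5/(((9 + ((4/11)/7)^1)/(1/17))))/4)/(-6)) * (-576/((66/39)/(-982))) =-5361720/11849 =-452.50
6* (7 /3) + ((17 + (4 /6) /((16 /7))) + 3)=823 /24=34.29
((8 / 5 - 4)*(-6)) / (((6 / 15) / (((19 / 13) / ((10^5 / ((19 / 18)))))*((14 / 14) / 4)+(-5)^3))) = -11699999639 / 2600000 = -4500.00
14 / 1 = 14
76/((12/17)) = 323/3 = 107.67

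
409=409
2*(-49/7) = -14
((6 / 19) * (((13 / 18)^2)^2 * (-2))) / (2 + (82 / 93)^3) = -850860751 / 13297464792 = -0.06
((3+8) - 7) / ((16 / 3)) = 3 / 4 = 0.75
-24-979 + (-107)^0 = -1002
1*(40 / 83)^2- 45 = -308405 / 6889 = -44.77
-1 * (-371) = 371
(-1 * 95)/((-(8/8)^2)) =95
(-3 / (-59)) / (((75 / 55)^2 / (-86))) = -10406 / 4425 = -2.35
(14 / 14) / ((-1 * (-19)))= 1 / 19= 0.05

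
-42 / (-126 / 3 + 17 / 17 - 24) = 42 / 65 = 0.65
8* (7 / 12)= 14 / 3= 4.67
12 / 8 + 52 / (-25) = -29 / 50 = -0.58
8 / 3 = 2.67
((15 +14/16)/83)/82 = 127/54448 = 0.00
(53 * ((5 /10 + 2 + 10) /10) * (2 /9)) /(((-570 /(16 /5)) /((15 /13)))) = -212 /2223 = -0.10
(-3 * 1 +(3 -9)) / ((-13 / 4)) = 36 / 13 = 2.77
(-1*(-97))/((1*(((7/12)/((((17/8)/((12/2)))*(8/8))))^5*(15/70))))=137726129/3687936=37.35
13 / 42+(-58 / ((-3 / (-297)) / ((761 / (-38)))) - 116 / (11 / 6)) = 1008839231 / 8778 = 114928.14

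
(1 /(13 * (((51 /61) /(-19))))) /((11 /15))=-5795 /2431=-2.38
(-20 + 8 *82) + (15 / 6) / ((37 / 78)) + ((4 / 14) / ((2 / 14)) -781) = -137.73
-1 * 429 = -429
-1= -1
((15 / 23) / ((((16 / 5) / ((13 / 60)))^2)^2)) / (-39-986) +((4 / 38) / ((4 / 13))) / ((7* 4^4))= 54226094507 / 284064523223040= 0.00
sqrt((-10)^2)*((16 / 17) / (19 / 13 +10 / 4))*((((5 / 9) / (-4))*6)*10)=-104000 / 5253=-19.80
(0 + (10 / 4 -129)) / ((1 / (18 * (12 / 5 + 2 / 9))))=-29854 / 5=-5970.80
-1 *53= -53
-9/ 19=-0.47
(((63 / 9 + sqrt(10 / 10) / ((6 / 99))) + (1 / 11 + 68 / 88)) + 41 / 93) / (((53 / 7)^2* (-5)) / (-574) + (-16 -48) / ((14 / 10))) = -142739450 / 260192889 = -0.55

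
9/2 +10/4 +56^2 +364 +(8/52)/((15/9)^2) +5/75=3419444/975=3507.12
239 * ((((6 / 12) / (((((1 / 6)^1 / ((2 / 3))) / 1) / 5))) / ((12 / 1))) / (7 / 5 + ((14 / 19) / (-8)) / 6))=454100 / 3157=143.84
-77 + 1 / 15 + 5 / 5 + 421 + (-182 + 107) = 4051 / 15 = 270.07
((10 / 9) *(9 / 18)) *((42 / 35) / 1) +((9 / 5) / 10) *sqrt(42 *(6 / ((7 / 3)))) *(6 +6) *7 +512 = 2268 *sqrt(3) / 25 +1538 / 3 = 669.80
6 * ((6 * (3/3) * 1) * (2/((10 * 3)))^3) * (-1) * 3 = -4/125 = -0.03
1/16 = 0.06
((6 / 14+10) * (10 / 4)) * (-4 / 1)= -730 / 7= -104.29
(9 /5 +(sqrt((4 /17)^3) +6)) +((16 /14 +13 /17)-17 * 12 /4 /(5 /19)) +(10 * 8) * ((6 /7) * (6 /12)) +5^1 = -17232 /119 +8 * sqrt(17) /289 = -144.69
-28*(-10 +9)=28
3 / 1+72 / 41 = 195 / 41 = 4.76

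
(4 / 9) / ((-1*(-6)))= 2 / 27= 0.07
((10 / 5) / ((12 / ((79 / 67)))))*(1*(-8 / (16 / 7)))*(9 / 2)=-1659 / 536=-3.10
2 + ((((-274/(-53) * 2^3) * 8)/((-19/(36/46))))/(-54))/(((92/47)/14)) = 6080890/1598109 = 3.81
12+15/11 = 147/11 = 13.36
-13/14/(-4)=13/56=0.23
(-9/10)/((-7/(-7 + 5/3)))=-24/35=-0.69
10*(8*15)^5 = 248832000000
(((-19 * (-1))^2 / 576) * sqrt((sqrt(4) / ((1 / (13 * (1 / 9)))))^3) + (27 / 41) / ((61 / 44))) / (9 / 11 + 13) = 3267 / 95038 + 2717 * sqrt(26) / 62208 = 0.26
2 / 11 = 0.18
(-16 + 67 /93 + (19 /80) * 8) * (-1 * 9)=37329 /310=120.42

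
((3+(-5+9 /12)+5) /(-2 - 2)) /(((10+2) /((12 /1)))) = -15 /16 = -0.94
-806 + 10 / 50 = -4029 / 5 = -805.80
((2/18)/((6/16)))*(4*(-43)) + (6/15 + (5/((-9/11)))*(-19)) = 65.55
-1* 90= -90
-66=-66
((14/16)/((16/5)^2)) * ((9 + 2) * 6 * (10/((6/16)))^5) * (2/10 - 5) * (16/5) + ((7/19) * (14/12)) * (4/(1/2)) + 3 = -599244796697/513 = -1168118512.08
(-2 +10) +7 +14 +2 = 31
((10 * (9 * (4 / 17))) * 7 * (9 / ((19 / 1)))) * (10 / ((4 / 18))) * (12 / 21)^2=1031.76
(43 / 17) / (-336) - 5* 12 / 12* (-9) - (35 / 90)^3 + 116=223378493 / 1388016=160.93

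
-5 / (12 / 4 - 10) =5 / 7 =0.71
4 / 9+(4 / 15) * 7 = 104 / 45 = 2.31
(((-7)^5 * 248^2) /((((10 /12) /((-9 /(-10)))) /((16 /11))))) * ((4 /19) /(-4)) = 446557418496 /5225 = 85465534.64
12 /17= 0.71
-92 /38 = -46 /19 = -2.42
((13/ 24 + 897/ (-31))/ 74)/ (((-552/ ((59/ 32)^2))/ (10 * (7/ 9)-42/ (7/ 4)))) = -5368137125/ 140041322496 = -0.04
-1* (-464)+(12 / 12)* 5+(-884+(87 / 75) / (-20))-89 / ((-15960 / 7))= -23656081 / 57000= -415.02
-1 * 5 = -5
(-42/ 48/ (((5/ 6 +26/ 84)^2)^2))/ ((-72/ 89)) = 1495823/ 2359296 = 0.63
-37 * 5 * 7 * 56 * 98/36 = -1776740/9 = -197415.56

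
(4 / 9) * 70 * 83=23240 / 9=2582.22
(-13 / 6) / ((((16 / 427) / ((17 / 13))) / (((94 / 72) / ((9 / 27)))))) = -341173 / 1152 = -296.16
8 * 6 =48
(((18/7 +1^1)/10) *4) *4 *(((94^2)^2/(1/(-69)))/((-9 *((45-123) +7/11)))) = -44212296.32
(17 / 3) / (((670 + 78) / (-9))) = -3 / 44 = -0.07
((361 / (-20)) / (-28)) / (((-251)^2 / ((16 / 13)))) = 361 / 28665455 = 0.00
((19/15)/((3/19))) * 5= 361/9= 40.11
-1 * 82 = -82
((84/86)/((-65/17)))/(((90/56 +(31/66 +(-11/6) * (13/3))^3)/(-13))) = -19398217608/2430060837175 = -0.01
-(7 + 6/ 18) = -7.33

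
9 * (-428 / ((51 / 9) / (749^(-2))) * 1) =-108 / 89131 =-0.00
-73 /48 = -1.52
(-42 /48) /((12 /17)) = -119 /96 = -1.24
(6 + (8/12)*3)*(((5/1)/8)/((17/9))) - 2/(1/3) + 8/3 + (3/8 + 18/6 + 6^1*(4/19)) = 30635/7752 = 3.95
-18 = -18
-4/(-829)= 4/829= 0.00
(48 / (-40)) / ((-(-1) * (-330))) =1 / 275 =0.00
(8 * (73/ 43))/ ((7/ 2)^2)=2336/ 2107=1.11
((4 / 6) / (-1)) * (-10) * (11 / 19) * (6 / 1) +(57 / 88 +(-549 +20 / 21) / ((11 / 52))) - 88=-93221129 / 35112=-2654.96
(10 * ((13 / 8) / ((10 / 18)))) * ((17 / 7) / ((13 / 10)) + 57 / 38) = 98.52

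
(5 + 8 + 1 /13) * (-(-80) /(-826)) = -6800 /5369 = -1.27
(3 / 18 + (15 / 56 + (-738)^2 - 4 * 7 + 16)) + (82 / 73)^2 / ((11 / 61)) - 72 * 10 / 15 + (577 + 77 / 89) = 477825235752523 / 876471288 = 545169.30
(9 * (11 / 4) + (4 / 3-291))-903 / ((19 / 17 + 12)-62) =-819179 / 3324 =-246.44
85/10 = 17/2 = 8.50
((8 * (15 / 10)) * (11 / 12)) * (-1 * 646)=-7106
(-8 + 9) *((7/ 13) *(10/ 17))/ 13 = 70/ 2873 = 0.02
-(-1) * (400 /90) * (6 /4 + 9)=140 /3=46.67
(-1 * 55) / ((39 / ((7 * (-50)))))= 19250 / 39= 493.59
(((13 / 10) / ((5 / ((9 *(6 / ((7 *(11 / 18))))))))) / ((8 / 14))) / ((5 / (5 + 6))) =3159 / 250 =12.64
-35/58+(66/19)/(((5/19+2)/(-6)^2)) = 54.65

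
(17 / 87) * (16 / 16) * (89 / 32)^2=134657 / 89088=1.51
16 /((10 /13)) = 104 /5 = 20.80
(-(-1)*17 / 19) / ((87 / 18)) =102 / 551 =0.19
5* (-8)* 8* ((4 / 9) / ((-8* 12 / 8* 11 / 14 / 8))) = 35840 / 297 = 120.67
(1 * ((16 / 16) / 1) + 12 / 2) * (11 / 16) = 77 / 16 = 4.81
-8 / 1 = -8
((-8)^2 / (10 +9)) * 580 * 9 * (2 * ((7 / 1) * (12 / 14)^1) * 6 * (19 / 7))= 24053760 / 7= 3436251.43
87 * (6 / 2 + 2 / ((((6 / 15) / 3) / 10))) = 13311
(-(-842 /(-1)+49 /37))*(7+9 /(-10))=-1903383 /370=-5144.28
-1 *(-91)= 91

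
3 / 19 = 0.16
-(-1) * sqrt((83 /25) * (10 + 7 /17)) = sqrt(249747) /85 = 5.88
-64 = -64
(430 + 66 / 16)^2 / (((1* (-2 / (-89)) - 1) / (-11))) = 11808432691 / 5568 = 2120767.37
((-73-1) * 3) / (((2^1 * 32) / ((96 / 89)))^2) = -999 / 15842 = -0.06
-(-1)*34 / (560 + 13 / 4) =136 / 2253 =0.06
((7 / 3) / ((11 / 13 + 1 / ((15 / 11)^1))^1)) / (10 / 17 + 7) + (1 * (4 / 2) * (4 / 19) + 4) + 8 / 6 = 213857 / 35948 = 5.95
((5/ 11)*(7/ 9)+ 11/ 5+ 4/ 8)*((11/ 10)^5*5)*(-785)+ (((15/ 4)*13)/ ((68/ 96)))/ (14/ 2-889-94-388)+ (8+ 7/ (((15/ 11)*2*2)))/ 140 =-19302.15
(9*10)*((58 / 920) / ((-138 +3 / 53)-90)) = -4611 / 185242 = -0.02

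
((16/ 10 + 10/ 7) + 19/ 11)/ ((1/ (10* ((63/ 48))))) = 5493/ 88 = 62.42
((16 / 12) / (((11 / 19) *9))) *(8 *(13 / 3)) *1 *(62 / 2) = 245024 / 891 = 275.00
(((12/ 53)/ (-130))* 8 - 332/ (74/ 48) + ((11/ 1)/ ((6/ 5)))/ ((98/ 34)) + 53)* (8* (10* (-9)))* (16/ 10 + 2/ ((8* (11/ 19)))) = 15999235464078/ 68703635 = 232873.20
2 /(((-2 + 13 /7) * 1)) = -14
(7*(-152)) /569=-1064 /569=-1.87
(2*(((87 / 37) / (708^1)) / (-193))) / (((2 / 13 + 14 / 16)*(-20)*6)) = 0.00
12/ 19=0.63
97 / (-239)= -0.41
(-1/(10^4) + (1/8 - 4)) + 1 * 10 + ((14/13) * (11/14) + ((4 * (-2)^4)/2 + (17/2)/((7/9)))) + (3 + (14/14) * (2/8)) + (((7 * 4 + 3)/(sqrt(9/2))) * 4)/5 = 124 * sqrt(2)/15 + 48366159/910000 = 64.84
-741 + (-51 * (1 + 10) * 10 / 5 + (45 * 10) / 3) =-1713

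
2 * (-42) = -84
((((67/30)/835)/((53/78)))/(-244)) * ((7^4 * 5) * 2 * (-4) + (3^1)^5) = 83439187/53991100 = 1.55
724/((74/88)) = 31856/37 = 860.97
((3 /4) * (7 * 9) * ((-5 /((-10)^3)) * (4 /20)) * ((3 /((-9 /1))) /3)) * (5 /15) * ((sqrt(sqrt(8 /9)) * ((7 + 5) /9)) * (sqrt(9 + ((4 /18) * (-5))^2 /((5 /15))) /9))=-49 * 2^(3 /4) * sqrt(7) /243000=-0.00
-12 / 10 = -6 / 5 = -1.20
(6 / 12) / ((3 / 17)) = 2.83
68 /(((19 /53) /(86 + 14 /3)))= 980288 /57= 17198.04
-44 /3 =-14.67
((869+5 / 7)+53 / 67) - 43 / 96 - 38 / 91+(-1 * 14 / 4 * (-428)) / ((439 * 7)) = 223580922899 / 256951968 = 870.13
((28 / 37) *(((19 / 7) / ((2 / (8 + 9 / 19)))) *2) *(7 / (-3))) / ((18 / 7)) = -15778 / 999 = -15.79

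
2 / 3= 0.67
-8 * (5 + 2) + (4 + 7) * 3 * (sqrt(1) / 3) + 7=-38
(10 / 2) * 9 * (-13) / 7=-585 / 7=-83.57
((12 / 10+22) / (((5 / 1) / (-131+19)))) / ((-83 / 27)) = 350784 / 2075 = 169.05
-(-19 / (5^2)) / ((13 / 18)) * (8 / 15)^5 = 1245184 / 27421875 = 0.05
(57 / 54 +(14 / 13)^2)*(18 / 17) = 6739 / 2873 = 2.35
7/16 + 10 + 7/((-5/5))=55/16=3.44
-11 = -11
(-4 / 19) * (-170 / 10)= 3.58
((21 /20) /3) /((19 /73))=511 /380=1.34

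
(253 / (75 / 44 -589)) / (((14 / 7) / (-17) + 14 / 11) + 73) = -0.01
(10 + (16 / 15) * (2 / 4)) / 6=79 / 45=1.76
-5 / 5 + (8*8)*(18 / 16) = 71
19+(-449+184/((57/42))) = -5594/19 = -294.42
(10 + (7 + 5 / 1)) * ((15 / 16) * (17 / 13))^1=2805 / 104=26.97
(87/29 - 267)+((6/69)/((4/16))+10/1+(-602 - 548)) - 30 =-32974/23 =-1433.65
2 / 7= 0.29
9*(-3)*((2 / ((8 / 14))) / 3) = -63 / 2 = -31.50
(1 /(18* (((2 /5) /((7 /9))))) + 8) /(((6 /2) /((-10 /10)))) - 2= -4571 /972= -4.70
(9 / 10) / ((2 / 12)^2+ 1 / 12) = 81 / 10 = 8.10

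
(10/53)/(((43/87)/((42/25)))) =7308/11395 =0.64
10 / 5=2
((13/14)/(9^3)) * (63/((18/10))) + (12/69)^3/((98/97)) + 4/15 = 1375367387/4346174070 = 0.32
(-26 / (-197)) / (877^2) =26 / 151518413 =0.00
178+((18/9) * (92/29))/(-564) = 727796/4089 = 177.99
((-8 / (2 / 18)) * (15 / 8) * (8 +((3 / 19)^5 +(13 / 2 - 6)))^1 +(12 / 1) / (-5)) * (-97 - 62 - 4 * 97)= 15574725776697 / 24760990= 629002.55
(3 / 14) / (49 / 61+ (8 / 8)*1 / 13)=2379 / 9772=0.24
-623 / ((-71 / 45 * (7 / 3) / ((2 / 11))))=24030 / 781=30.77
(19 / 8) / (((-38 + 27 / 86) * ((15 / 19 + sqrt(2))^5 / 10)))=649608707425817625 / 196558111276029874 - 461028146299541465 * sqrt(2) / 196558111276029874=-0.01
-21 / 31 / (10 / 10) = -21 / 31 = -0.68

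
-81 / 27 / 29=-3 / 29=-0.10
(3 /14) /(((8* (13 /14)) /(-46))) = -69 /52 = -1.33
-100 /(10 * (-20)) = 1 /2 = 0.50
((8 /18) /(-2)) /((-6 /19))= 19 /27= 0.70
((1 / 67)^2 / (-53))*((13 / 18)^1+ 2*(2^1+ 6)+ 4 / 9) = -103 / 1427502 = -0.00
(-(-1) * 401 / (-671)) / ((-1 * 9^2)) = 401 / 54351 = 0.01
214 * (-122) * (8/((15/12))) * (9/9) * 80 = -13367296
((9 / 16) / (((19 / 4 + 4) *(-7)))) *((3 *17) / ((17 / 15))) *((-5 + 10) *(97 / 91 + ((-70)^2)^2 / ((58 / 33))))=-14600662214265 / 517244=-28227803.93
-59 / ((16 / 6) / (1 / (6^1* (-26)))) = 59 / 416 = 0.14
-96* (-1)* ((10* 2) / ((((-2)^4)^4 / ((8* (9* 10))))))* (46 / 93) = 5175 / 496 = 10.43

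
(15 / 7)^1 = 15 / 7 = 2.14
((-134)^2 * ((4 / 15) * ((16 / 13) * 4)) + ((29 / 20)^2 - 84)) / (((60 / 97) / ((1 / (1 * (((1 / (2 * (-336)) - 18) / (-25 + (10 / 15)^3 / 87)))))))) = 14610387198030197 / 277054566750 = 52734.69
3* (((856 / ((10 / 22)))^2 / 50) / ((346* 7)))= 66495792 / 756875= 87.86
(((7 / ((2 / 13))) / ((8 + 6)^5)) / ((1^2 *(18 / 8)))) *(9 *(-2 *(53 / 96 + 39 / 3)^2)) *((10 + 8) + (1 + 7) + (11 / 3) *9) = -1298224967 / 177020928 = -7.33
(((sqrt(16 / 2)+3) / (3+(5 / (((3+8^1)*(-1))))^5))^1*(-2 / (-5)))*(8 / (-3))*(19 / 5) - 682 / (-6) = 986340047 / 9000525 - 24479752*sqrt(2) / 9000525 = 105.74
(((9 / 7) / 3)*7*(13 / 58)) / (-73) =-39 / 4234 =-0.01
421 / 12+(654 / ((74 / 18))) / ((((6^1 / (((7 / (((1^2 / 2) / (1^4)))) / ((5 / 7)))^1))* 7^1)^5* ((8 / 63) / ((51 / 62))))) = 4980076123 / 86025000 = 57.89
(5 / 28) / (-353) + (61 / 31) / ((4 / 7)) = 527481 / 153202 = 3.44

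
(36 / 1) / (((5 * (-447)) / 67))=-804 / 745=-1.08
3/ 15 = 1/ 5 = 0.20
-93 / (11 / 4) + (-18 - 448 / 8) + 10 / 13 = -15308 / 143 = -107.05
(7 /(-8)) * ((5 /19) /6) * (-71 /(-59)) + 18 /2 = 481787 /53808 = 8.95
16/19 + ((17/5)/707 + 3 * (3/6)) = 315261/134330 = 2.35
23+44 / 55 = 119 / 5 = 23.80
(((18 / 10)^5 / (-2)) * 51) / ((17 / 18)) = -1594323 / 3125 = -510.18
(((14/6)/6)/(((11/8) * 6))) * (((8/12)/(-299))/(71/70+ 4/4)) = -1960/37563669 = -0.00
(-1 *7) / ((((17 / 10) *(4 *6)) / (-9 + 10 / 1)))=-35 / 204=-0.17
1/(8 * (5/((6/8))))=3/160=0.02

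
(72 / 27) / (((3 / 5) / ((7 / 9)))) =280 / 81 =3.46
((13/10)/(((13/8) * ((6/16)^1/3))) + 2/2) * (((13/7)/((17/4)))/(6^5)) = 481/1156680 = 0.00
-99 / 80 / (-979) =9 / 7120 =0.00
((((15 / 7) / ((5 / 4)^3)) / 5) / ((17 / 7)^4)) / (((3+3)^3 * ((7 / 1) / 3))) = 392 / 31320375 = 0.00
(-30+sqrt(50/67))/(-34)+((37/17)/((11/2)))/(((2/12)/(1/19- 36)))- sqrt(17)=-300117/3553- sqrt(17)- 5 * sqrt(134)/2278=-88.62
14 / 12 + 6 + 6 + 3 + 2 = 109 / 6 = 18.17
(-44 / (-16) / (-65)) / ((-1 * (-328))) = -0.00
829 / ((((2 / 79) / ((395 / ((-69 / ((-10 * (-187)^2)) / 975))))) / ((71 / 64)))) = 104369510012714375 / 1472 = 70903199736898.35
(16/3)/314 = 8/471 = 0.02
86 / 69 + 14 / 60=1021 / 690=1.48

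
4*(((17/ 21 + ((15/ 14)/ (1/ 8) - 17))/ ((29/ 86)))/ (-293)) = 55040/ 178437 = 0.31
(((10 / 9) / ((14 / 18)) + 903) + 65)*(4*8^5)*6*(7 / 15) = 1778909184 / 5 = 355781836.80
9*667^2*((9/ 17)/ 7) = 36036009/ 119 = 302823.61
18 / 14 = 9 / 7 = 1.29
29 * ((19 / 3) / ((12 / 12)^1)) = 551 / 3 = 183.67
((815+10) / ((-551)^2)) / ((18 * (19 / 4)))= 550 / 17305257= 0.00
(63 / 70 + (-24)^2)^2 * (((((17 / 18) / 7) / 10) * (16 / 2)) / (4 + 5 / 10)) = 6984977 / 875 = 7982.83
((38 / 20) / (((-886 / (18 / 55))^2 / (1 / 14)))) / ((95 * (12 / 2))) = 27 / 831114515000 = 0.00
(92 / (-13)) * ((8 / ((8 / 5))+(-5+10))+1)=-1012 / 13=-77.85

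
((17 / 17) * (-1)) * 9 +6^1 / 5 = -39 / 5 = -7.80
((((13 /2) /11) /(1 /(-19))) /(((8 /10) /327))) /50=-80769 /880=-91.78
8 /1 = 8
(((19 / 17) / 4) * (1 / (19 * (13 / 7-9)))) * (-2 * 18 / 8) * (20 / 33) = 21 / 3740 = 0.01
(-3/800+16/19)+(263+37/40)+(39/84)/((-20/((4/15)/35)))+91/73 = 216945850717/815556000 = 266.01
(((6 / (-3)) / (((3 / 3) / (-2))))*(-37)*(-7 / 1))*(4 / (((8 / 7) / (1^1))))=3626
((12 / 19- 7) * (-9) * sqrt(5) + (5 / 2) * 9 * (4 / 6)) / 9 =5 / 3 + 121 * sqrt(5) / 19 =15.91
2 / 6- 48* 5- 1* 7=-740 / 3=-246.67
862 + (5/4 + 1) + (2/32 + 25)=14229/16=889.31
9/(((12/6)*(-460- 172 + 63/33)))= -99/13862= -0.01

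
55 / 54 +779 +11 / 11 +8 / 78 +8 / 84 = 3838897 / 4914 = 781.22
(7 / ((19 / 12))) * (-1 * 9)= -756 / 19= -39.79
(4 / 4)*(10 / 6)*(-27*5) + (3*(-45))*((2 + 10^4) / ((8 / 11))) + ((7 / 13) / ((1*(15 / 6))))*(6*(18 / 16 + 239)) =-482699343 / 260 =-1856535.93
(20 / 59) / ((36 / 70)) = 350 / 531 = 0.66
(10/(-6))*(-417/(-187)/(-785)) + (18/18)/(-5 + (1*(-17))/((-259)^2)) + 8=76858428563/9847654498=7.80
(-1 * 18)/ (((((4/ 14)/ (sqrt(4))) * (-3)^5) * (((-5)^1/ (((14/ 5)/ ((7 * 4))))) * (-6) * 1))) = 7/ 4050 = 0.00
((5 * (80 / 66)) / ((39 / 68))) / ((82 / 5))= 34000 / 52767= 0.64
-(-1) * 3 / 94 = 3 / 94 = 0.03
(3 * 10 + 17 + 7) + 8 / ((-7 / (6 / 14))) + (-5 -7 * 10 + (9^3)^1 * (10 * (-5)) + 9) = -1786662 / 49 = -36462.49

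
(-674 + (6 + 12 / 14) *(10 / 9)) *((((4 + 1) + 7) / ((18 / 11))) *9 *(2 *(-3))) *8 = 14777664 / 7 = 2111094.86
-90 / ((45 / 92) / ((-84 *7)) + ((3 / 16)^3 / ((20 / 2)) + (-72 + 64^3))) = -4154572800 / 12097746690269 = -0.00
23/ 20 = 1.15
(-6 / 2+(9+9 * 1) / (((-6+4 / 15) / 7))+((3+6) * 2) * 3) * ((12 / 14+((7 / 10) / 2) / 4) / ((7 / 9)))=371358 / 10535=35.25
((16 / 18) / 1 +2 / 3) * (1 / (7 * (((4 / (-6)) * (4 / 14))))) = -7 / 6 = -1.17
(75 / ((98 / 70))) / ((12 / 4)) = 125 / 7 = 17.86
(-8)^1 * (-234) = 1872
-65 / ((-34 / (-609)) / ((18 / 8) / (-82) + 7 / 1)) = -90530895 / 11152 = -8117.91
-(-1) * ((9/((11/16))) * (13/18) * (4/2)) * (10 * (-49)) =-101920/11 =-9265.45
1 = 1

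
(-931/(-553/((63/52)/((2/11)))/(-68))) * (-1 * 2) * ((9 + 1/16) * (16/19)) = 11957715/1027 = 11643.34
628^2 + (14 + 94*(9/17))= 6705612/17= 394447.76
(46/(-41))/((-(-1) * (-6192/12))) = 0.00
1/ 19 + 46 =875/ 19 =46.05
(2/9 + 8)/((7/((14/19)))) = 148/171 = 0.87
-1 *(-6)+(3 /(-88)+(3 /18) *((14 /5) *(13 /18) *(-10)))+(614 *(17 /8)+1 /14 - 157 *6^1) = 6077615 /16632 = 365.42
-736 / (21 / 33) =-8096 / 7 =-1156.57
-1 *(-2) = 2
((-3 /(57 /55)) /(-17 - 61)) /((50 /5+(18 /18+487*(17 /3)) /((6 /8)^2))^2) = 13365 /8709743404856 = 0.00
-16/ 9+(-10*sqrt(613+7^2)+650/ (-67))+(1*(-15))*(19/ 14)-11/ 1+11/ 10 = -10*sqrt(662)-880847/ 21105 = -299.03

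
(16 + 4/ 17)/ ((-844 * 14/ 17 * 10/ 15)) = -207/ 5908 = -0.04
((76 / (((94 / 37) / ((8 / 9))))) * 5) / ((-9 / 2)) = -112480 / 3807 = -29.55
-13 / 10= -1.30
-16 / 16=-1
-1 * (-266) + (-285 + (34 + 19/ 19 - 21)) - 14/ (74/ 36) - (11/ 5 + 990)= -185742/ 185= -1004.01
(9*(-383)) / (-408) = 1149 / 136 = 8.45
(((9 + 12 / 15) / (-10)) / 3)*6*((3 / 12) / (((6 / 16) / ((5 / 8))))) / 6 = -49 / 360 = -0.14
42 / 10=21 / 5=4.20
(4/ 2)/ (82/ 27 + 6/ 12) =108/ 191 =0.57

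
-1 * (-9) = 9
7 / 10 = 0.70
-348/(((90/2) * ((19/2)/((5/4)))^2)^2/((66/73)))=-7975/171241794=-0.00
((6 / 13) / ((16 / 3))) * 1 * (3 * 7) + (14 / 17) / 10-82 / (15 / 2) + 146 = 3632347 / 26520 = 136.97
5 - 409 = -404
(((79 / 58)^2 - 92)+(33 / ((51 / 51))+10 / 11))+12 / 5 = -9960677 / 185020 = -53.84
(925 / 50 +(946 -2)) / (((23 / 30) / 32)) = 924000 / 23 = 40173.91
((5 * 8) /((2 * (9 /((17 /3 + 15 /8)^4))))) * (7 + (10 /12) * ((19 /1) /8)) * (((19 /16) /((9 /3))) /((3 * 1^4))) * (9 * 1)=43945577389345 /573308928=76652.53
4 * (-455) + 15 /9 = -5455 /3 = -1818.33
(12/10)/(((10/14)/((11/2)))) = 9.24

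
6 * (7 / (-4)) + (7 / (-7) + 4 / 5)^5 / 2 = -32813 / 3125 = -10.50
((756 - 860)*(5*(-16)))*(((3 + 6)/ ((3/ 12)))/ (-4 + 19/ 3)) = 898560/ 7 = 128365.71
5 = 5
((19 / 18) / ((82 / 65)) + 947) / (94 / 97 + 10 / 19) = 2578369901 / 4067856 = 633.84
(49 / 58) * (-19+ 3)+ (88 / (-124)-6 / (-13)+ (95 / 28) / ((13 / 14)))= -10.11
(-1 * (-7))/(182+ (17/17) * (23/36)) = 252/6575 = 0.04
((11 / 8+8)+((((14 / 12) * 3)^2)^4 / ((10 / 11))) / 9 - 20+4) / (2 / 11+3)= 862.92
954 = 954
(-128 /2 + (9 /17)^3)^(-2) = 24137569 /98409572209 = 0.00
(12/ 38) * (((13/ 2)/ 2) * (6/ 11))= 117/ 209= 0.56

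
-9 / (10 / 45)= -40.50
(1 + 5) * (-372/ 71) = -2232/ 71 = -31.44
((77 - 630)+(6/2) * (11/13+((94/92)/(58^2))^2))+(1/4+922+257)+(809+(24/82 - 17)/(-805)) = 128455927643359049/89341427354816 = 1437.81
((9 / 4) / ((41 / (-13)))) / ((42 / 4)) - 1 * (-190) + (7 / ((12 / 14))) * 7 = 212752 / 861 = 247.10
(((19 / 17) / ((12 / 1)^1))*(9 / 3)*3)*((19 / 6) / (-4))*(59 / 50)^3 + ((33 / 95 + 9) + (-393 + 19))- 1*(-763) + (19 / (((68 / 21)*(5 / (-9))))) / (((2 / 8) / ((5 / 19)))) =498892105439 / 1292000000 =386.14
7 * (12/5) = 16.80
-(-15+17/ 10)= 133/ 10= 13.30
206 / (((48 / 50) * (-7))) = -2575 / 84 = -30.65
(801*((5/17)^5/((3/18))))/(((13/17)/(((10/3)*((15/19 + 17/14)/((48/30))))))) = 2565703125/44433172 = 57.74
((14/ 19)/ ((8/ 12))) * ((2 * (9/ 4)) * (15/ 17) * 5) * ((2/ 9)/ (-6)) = -525/ 646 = -0.81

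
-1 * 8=-8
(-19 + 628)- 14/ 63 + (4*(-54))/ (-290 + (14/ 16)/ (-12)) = 152760337/ 250623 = 609.52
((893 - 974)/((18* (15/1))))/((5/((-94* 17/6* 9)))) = 7191/50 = 143.82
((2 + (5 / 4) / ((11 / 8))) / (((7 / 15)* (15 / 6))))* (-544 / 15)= -34816 / 385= -90.43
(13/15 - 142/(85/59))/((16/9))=-54.96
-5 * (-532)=2660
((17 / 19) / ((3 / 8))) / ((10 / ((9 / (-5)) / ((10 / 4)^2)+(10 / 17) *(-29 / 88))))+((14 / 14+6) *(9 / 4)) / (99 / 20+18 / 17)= 222938594 / 88955625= 2.51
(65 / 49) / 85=13 / 833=0.02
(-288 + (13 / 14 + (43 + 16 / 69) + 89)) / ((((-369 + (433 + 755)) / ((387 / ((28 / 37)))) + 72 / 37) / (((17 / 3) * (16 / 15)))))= -95189530 / 360801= -263.83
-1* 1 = -1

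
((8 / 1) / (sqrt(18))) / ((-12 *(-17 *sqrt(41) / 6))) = 2 *sqrt(82) / 2091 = 0.01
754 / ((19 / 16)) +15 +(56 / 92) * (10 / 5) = 284559 / 437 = 651.16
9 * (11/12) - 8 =1/4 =0.25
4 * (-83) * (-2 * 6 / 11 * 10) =39840 / 11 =3621.82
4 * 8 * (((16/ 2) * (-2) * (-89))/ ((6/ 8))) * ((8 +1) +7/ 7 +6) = 2916352/ 3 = 972117.33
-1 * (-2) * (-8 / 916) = -4 / 229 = -0.02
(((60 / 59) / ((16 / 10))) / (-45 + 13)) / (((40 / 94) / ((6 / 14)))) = -2115 / 105728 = -0.02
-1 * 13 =-13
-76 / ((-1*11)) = 76 / 11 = 6.91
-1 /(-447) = 1 /447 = 0.00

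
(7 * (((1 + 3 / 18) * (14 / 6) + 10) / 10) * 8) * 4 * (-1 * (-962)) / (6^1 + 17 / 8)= 33741.37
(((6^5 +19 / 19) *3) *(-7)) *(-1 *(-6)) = -979902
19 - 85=-66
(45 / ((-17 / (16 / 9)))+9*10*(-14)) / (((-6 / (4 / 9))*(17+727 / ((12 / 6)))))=0.25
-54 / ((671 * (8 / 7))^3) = -9261 / 77340598016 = -0.00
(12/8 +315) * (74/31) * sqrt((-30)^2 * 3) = 702630 * sqrt(3)/31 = 39257.77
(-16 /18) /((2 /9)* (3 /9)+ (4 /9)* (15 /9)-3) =24 /59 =0.41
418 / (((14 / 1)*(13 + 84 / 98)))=209 / 97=2.15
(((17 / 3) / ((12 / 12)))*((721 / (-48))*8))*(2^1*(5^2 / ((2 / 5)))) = -1532125 / 18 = -85118.06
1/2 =0.50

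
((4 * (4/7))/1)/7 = 16/49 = 0.33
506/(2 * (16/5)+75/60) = 10120/153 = 66.14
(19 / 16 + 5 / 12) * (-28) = -539 / 12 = -44.92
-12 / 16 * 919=-2757 / 4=-689.25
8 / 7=1.14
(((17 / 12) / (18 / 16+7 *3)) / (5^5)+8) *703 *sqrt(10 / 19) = 4080.09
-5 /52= -0.10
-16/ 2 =-8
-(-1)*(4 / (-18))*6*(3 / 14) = -2 / 7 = -0.29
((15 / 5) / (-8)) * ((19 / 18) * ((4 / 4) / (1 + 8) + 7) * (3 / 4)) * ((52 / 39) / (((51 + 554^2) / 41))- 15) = 6401309 / 202149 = 31.67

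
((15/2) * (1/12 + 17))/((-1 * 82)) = -25/16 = -1.56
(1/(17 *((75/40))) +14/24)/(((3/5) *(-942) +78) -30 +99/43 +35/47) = -0.00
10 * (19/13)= 190/13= 14.62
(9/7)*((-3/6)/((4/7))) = -1.12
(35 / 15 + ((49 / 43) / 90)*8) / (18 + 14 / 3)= 4711 / 43860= 0.11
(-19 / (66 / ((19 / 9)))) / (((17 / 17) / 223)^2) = -17952169 / 594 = -30222.51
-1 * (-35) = 35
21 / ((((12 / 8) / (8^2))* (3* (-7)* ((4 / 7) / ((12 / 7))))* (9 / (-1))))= 128 / 9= 14.22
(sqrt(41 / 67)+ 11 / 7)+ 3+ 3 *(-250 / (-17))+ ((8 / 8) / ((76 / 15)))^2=sqrt(2747) / 67+ 33492919 / 687344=49.51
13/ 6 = 2.17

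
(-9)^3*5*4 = -14580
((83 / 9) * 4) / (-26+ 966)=83 / 2115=0.04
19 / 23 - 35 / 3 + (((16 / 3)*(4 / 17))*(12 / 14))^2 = -9461932 / 977109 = -9.68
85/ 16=5.31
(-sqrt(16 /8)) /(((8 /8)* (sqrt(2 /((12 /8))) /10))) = -5* sqrt(6) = -12.25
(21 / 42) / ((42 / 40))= 0.48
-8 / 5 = -1.60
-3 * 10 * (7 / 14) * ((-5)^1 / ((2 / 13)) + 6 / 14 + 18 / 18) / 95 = 1305 / 266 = 4.91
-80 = -80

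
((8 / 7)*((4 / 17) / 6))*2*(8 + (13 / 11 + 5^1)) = 1664 / 1309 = 1.27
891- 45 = 846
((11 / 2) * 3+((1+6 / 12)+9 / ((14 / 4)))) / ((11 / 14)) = 288 / 11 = 26.18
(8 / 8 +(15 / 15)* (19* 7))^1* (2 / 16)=67 / 4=16.75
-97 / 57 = -1.70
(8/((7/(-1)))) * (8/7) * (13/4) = -208/49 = -4.24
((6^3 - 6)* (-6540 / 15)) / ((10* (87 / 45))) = -137340 / 29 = -4735.86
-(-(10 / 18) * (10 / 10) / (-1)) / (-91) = 5 / 819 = 0.01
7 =7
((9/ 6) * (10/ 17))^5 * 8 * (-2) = -12150000/ 1419857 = -8.56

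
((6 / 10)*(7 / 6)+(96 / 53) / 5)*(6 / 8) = 1689 / 2120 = 0.80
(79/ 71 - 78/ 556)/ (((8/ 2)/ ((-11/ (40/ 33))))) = -6967059/ 3158080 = -2.21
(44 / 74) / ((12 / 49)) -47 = -9895 / 222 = -44.57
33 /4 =8.25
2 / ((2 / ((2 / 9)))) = 2 / 9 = 0.22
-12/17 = -0.71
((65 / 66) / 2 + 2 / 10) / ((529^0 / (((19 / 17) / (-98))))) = -0.01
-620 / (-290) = 62 / 29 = 2.14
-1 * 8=-8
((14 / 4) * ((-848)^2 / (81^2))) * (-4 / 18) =-5033728 / 59049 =-85.25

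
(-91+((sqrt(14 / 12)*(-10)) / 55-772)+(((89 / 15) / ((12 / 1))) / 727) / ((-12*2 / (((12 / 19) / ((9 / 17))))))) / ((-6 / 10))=5*sqrt(42) / 99+38622807073 / 26852472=1438.66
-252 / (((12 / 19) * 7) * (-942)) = 19 / 314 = 0.06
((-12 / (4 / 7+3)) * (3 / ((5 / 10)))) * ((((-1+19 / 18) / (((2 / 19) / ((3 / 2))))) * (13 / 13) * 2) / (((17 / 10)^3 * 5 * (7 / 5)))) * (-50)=228000 / 4913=46.41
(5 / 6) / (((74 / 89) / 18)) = 1335 / 74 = 18.04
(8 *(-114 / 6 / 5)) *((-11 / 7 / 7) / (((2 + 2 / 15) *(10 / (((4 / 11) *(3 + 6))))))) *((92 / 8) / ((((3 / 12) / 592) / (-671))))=-4686940368 / 245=-19130368.85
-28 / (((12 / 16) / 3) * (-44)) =28 / 11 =2.55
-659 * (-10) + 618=7208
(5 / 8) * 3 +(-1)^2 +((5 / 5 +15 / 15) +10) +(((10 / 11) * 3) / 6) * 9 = 1669 / 88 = 18.97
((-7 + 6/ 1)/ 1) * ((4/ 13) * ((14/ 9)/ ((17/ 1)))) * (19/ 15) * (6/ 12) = -532/ 29835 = -0.02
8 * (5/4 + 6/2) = 34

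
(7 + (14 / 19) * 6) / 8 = 217 / 152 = 1.43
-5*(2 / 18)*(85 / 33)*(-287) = 121975 / 297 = 410.69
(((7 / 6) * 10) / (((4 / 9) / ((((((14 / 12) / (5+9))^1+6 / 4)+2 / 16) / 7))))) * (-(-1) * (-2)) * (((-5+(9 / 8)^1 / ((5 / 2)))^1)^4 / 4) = -2811573401 / 2048000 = -1372.84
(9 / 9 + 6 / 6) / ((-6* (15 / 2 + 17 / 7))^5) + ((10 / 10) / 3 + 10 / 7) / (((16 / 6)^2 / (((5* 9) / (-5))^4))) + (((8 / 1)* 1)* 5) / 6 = 1632.27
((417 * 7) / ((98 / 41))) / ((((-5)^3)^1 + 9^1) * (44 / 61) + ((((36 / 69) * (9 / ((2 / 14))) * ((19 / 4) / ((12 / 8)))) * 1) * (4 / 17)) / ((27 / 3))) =-407780547 / 27030640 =-15.09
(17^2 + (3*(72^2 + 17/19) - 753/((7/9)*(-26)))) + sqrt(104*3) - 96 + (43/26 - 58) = 2*sqrt(78) + 27194705/1729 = 15746.24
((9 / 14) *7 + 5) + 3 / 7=139 / 14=9.93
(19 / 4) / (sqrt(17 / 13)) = 4.15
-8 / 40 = -1 / 5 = -0.20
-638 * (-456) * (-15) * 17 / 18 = -4121480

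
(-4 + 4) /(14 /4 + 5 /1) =0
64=64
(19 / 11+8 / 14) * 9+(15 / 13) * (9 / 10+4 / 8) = 22326 / 1001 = 22.30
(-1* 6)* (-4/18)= 4/3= 1.33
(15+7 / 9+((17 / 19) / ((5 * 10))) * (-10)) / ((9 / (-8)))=-106696 / 7695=-13.87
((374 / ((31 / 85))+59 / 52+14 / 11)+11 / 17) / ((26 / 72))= 2790420219 / 979693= 2848.26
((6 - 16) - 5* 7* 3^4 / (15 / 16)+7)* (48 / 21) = -6918.86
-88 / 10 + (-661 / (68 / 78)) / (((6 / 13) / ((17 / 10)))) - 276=-123101 / 40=-3077.52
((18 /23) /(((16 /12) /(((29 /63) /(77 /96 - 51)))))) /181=-4176 /140430479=-0.00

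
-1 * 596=-596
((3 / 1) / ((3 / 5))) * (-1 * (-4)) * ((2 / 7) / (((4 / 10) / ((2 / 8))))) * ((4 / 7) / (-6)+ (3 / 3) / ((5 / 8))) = 790 / 147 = 5.37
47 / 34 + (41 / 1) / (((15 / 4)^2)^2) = 2736239 / 1721250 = 1.59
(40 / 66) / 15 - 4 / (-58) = 314 / 2871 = 0.11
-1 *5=-5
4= 4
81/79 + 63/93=4170/2449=1.70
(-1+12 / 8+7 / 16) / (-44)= -15 / 704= -0.02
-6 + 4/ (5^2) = -146/ 25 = -5.84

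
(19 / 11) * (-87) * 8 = -13224 / 11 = -1202.18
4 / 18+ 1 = 11 / 9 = 1.22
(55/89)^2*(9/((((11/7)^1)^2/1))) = 11025/7921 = 1.39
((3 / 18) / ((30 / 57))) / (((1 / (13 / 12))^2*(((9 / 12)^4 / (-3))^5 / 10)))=-284778.74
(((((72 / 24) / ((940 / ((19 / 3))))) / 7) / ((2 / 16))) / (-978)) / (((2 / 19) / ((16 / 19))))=-152 / 804405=-0.00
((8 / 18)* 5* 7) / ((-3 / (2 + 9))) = -1540 / 27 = -57.04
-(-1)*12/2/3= 2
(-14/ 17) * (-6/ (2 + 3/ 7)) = 588/ 289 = 2.03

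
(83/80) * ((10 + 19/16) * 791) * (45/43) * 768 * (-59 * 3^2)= -168486803919/43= -3918297765.56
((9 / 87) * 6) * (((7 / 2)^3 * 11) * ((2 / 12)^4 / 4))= 3773 / 66816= 0.06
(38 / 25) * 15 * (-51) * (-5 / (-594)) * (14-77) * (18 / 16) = 61047 / 88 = 693.72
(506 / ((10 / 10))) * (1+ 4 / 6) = 2530 / 3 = 843.33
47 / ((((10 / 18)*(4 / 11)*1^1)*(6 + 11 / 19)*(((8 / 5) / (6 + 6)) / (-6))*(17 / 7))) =-5569641 / 8500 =-655.25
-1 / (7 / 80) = -80 / 7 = -11.43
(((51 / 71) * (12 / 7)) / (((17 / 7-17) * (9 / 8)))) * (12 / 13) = -64 / 923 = -0.07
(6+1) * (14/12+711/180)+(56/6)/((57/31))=139853/3420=40.89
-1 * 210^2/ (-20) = 2205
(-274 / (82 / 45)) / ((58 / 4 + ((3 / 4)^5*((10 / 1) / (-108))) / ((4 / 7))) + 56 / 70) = -28057600 / 2847737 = -9.85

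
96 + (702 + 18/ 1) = 816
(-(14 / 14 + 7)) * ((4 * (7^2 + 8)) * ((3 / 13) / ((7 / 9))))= -49248 / 91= -541.19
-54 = -54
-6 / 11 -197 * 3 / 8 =-6549 / 88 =-74.42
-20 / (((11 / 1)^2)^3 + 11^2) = -10 / 885841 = -0.00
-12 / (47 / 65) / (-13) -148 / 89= -1616 / 4183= -0.39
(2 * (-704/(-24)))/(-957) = -16/261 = -0.06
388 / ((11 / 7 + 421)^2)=4753 / 2187441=0.00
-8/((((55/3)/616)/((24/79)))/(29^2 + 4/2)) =-27191808/395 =-68840.02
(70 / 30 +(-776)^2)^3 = 5895751092700180375 / 27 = 218361151581488162.04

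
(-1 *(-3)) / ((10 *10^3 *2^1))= 3 / 20000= 0.00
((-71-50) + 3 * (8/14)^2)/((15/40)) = -47048/147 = -320.05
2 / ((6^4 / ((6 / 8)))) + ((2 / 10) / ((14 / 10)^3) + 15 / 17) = 4818311 / 5037984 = 0.96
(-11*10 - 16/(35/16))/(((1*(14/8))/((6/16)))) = -6159/245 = -25.14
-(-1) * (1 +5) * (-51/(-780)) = 51/130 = 0.39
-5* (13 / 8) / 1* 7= -455 / 8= -56.88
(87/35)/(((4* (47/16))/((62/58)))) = 372/1645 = 0.23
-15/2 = -7.50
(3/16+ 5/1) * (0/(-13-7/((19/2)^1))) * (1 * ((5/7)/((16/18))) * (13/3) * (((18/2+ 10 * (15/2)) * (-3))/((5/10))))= 0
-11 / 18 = -0.61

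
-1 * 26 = -26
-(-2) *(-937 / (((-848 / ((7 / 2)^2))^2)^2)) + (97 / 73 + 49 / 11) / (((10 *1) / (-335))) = -10297471051040342363 / 53150692088479744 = -193.74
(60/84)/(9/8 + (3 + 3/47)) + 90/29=209354/63945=3.27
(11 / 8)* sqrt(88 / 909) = 11* sqrt(2222) / 1212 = 0.43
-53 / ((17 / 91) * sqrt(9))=-4823 / 51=-94.57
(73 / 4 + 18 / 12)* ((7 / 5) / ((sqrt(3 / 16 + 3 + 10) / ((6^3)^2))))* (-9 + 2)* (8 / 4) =-361210752* sqrt(211) / 1055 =-4973354.73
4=4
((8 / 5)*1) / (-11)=-8 / 55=-0.15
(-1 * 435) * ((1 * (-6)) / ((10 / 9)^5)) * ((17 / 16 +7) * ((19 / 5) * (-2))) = -37774294839 / 400000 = -94435.74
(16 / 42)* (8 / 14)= 0.22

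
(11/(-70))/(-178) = 11/12460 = 0.00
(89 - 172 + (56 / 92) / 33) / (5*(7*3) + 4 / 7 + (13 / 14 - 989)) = 125966 / 1339635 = 0.09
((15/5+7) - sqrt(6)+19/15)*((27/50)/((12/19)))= 9633/1000 - 171*sqrt(6)/200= 7.54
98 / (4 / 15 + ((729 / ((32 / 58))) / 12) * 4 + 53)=3360 / 16927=0.20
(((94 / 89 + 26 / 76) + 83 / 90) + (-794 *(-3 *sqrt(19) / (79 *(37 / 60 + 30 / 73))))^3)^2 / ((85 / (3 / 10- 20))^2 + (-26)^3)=-1987928242748515441933740692640436659001210316316542961391849 / 7974824015193157250166704693470904975852460993740100- 86472218025052580612019398400 *sqrt(19) / 681601547701145283391131491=-249276052.87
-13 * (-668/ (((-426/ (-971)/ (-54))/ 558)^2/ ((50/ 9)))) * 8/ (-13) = -705969308674195200/ 5041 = -140045488727275.38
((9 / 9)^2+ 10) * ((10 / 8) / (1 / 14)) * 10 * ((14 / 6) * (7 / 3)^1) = 94325 / 9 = 10480.56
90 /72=1.25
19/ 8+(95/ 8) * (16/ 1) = 1539/ 8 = 192.38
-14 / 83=-0.17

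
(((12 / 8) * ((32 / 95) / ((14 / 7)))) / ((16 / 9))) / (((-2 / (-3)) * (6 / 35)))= 189 / 152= 1.24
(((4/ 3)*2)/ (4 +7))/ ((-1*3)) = -8/ 99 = -0.08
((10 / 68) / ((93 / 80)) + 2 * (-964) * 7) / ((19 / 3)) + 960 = -11724496 / 10013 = -1170.93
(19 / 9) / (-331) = -19 / 2979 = -0.01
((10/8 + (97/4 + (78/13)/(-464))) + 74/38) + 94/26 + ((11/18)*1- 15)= 8592643/515736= 16.66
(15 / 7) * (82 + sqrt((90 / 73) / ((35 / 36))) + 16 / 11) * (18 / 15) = 324 * sqrt(1022) / 3577 + 16524 / 77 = 217.49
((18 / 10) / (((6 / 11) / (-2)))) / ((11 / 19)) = -57 / 5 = -11.40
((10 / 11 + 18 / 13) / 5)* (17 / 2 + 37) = 1148 / 55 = 20.87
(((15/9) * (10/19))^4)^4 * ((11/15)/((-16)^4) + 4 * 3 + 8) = 91552785597741603851318359375/37249371164073009116574672003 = 2.46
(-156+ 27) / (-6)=43 / 2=21.50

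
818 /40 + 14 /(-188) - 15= 5053 /940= 5.38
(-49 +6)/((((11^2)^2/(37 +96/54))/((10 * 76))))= -86.56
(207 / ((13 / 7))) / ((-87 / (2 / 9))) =-322 / 1131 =-0.28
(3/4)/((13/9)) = 27/52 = 0.52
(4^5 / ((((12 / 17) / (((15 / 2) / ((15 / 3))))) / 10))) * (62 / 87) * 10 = 13491200 / 87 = 155071.26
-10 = -10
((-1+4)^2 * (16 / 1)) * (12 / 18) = 96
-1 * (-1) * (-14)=-14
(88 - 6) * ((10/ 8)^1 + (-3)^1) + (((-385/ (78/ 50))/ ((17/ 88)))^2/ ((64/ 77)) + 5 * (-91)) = 1962990.16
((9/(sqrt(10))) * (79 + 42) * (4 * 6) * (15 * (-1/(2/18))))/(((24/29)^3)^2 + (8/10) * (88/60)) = -3935157774156675 * sqrt(10)/16669293862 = -746526.01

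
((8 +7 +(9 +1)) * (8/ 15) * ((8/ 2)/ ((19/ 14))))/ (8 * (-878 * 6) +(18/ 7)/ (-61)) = -478240/ 512871921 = -0.00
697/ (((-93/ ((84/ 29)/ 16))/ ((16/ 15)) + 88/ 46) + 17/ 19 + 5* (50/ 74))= -1.47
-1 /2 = -0.50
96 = 96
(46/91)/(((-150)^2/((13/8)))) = 23/630000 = 0.00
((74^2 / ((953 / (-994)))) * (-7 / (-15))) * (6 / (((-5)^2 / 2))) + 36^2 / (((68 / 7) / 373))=98184524956 / 2025125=48483.19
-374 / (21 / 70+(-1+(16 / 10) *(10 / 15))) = -1020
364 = 364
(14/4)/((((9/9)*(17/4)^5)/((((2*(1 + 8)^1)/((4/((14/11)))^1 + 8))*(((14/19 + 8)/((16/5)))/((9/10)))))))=13014400/1052114037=0.01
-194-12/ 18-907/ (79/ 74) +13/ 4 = -986879/ 948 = -1041.01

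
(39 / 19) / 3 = 13 / 19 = 0.68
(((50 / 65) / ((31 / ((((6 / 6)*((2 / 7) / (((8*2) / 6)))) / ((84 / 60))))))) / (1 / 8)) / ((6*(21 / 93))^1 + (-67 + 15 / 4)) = -48 / 195559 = -0.00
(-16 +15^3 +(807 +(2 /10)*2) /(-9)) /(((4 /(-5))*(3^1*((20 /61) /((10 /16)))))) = -4487099 /1728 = -2596.70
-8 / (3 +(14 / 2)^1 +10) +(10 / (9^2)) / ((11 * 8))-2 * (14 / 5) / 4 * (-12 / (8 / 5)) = 180007 / 17820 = 10.10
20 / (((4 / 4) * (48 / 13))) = 65 / 12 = 5.42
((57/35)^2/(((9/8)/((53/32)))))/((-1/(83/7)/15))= -4764117/6860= -694.48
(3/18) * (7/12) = 7/72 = 0.10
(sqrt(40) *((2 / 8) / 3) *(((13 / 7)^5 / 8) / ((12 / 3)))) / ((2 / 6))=371293 *sqrt(10) / 1075648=1.09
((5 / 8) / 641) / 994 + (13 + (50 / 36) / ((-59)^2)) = 2076049229309 / 159691181328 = 13.00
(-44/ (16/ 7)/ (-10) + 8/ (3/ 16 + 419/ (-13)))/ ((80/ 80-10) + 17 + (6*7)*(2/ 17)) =1518593/ 11730400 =0.13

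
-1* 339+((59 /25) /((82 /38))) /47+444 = 5059496 /48175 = 105.02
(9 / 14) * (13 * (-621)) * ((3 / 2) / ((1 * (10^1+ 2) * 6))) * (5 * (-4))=121095 / 56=2162.41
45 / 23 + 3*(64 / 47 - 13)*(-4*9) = 1360863 / 1081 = 1258.89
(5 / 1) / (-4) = -5 / 4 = -1.25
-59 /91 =-0.65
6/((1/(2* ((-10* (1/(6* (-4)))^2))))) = -5/24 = -0.21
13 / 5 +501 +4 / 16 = 10077 / 20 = 503.85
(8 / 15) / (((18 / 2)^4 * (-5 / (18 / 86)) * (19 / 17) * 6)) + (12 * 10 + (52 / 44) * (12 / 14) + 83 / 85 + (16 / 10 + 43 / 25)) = 21981412584412 / 175417028325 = 125.31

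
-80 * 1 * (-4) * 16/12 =1280/3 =426.67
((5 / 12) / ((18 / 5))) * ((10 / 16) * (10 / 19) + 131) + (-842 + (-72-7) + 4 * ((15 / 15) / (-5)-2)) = -8341151 / 9120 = -914.60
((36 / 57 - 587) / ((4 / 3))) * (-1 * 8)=66846 / 19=3518.21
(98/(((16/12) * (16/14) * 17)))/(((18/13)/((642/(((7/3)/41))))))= 8383557/272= 30821.90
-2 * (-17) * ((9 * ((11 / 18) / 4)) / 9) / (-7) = -187 / 252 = -0.74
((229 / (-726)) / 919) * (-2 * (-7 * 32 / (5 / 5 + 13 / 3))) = -3206 / 111199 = -0.03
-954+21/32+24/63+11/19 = -12160037/12768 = -952.38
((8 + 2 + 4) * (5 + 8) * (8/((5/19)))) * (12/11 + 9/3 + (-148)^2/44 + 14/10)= 765794848/275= 2784708.54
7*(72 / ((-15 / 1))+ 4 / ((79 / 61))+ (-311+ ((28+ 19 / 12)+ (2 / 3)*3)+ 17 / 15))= -1858045 / 948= -1959.96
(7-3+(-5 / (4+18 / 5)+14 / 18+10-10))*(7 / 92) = 9863 / 31464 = 0.31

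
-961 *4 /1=-3844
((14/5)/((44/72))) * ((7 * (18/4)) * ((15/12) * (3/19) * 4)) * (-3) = -71442/209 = -341.83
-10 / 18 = -5 / 9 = -0.56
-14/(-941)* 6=84/941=0.09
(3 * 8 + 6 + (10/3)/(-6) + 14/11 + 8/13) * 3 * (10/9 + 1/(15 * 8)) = 250015/2376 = 105.23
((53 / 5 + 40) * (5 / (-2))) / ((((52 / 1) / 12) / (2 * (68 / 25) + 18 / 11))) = -206.58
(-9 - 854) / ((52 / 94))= -40561 / 26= -1560.04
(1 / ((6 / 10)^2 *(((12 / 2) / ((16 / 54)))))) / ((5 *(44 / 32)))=0.02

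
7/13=0.54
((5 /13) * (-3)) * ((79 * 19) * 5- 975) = -97950 /13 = -7534.62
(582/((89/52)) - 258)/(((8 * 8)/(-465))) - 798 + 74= -3759667/2848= -1320.11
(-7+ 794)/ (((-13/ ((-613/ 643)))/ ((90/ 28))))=185.51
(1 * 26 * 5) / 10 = 13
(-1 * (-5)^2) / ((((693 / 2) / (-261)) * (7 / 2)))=2900 / 539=5.38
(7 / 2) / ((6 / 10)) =35 / 6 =5.83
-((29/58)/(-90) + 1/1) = -179/180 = -0.99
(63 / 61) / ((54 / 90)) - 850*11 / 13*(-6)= 3423465 / 793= 4317.11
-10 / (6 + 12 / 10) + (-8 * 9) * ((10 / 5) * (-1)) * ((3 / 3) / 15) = 739 / 90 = 8.21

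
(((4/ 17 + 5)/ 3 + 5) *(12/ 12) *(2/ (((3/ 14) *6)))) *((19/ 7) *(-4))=-52288/ 459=-113.92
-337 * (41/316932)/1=-13817/316932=-0.04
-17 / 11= -1.55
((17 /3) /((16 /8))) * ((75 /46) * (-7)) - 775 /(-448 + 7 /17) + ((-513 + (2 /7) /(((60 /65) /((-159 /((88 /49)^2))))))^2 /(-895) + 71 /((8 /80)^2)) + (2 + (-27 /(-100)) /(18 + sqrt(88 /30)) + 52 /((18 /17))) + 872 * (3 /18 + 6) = 12186.06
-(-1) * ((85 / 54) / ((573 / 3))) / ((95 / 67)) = 1139 / 195966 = 0.01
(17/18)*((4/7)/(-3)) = -34/189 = -0.18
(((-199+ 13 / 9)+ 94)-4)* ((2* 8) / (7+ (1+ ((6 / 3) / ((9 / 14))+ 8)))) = -3872 / 43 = -90.05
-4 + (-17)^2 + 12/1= 297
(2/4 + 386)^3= 57736239.62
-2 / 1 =-2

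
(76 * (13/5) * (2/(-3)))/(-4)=494/15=32.93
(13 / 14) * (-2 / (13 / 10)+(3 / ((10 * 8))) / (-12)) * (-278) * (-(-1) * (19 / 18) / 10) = 16936733 / 403200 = 42.01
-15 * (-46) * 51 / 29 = 35190 / 29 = 1213.45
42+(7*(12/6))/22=469/11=42.64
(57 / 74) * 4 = 114 / 37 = 3.08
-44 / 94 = -22 / 47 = -0.47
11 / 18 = 0.61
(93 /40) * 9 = 837 /40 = 20.92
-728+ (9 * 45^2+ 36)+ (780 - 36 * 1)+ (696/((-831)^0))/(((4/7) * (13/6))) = 244909/13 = 18839.15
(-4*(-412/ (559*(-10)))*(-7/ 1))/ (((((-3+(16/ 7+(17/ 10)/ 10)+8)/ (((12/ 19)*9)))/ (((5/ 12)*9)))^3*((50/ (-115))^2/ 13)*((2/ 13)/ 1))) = 903823160065371000000/ 41926745185542083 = 21557.20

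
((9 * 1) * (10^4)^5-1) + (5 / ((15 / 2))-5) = 2699999999999999999984 / 3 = 899999999999999999994.67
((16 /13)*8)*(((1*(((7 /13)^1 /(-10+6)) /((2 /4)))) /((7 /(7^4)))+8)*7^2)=-6877248 /169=-40693.78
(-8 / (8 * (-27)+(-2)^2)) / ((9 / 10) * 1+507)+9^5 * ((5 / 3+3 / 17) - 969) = -261343960837985 / 4576179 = -57109645.59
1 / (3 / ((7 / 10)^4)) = 2401 / 30000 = 0.08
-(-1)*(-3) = -3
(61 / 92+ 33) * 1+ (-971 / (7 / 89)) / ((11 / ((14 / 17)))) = -15321957 / 17204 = -890.60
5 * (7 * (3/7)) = 15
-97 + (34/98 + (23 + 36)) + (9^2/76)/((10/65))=-228843/7448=-30.73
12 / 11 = 1.09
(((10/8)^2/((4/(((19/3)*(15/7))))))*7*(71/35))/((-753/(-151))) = 5092475/337344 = 15.10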